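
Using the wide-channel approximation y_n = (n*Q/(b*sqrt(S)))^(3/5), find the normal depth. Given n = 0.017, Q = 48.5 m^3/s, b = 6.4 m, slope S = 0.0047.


We use the wide-channel approximation y_n = (n*Q/(b*sqrt(S)))^(3/5).
sqrt(S) = sqrt(0.0047) = 0.068557.
Numerator: n*Q = 0.017 * 48.5 = 0.8245.
Denominator: b*sqrt(S) = 6.4 * 0.068557 = 0.438765.
arg = 1.8792.
y_n = 1.8792^(3/5) = 1.4601 m.

1.4601


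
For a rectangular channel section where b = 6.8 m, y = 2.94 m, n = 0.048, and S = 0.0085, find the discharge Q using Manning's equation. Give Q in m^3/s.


For a rectangular channel, the cross-sectional area A = b * y = 6.8 * 2.94 = 19.99 m^2.
The wetted perimeter P = b + 2y = 6.8 + 2*2.94 = 12.68 m.
Hydraulic radius R = A/P = 19.99/12.68 = 1.5767 m.
Velocity V = (1/n)*R^(2/3)*S^(1/2) = (1/0.048)*1.5767^(2/3)*0.0085^(1/2) = 2.6019 m/s.
Discharge Q = A * V = 19.99 * 2.6019 = 52.017 m^3/s.

52.017


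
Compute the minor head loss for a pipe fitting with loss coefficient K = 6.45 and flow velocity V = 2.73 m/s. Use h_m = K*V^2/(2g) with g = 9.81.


Minor loss formula: h_m = K * V^2/(2g).
V^2 = 2.73^2 = 7.4529.
V^2/(2g) = 7.4529 / 19.62 = 0.3799 m.
h_m = 6.45 * 0.3799 = 2.4501 m.

2.4501


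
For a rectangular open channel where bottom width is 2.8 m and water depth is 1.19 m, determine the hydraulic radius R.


For a rectangular section:
Flow area A = b * y = 2.8 * 1.19 = 3.33 m^2.
Wetted perimeter P = b + 2y = 2.8 + 2*1.19 = 5.18 m.
Hydraulic radius R = A/P = 3.33 / 5.18 = 0.6432 m.

0.6432


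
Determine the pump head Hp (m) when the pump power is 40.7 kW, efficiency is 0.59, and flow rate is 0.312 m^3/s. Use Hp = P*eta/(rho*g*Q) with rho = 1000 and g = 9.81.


Pump head formula: Hp = P * eta / (rho * g * Q).
Numerator: P * eta = 40.7 * 1000 * 0.59 = 24013.0 W.
Denominator: rho * g * Q = 1000 * 9.81 * 0.312 = 3060.72.
Hp = 24013.0 / 3060.72 = 7.85 m.

7.85


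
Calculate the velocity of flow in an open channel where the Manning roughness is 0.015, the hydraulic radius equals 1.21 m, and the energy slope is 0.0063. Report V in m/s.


Manning's equation gives V = (1/n) * R^(2/3) * S^(1/2).
First, compute R^(2/3) = 1.21^(2/3) = 1.1355.
Next, S^(1/2) = 0.0063^(1/2) = 0.079373.
Then 1/n = 1/0.015 = 66.67.
V = 66.67 * 1.1355 * 0.079373 = 6.0085 m/s.

6.0085


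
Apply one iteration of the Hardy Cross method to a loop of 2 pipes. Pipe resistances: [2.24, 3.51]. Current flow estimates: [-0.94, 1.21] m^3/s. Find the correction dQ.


Numerator terms (r*Q*|Q|): 2.24*-0.94*|-0.94| = -1.9793; 3.51*1.21*|1.21| = 5.139.
Sum of numerator = 3.1597.
Denominator terms (r*|Q|): 2.24*|-0.94| = 2.1056; 3.51*|1.21| = 4.2471.
2 * sum of denominator = 2 * 6.3527 = 12.7054.
dQ = -3.1597 / 12.7054 = -0.2487 m^3/s.

-0.2487


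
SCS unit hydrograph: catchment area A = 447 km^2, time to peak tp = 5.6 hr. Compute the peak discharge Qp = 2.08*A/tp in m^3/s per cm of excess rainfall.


SCS formula: Qp = 2.08 * A / tp.
Qp = 2.08 * 447 / 5.6
   = 929.76 / 5.6
   = 166.03 m^3/s per cm.

166.03


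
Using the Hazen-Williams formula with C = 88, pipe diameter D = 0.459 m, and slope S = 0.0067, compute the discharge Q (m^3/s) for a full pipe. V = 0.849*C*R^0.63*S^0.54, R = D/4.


For a full circular pipe, R = D/4 = 0.459/4 = 0.1148 m.
V = 0.849 * 88 * 0.1148^0.63 * 0.0067^0.54
  = 0.849 * 88 * 0.255649 * 0.067001
  = 1.2797 m/s.
Pipe area A = pi*D^2/4 = pi*0.459^2/4 = 0.1655 m^2.
Q = A * V = 0.1655 * 1.2797 = 0.2118 m^3/s.

0.2118


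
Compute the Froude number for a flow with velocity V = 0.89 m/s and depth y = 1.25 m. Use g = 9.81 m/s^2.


The Froude number is defined as Fr = V / sqrt(g*y).
g*y = 9.81 * 1.25 = 12.2625.
sqrt(g*y) = sqrt(12.2625) = 3.5018.
Fr = 0.89 / 3.5018 = 0.2542.

0.2542


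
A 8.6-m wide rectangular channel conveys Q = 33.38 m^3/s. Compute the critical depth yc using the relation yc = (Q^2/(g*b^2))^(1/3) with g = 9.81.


Using yc = (Q^2 / (g * b^2))^(1/3):
Q^2 = 33.38^2 = 1114.22.
g * b^2 = 9.81 * 8.6^2 = 9.81 * 73.96 = 725.55.
Q^2 / (g*b^2) = 1114.22 / 725.55 = 1.5357.
yc = 1.5357^(1/3) = 1.1537 m.

1.1537


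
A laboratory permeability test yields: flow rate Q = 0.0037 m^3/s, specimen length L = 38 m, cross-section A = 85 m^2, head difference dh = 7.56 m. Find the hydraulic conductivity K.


From K = Q*L / (A*dh):
Numerator: Q*L = 0.0037 * 38 = 0.1406.
Denominator: A*dh = 85 * 7.56 = 642.6.
K = 0.1406 / 642.6 = 0.000219 m/s.

0.000219


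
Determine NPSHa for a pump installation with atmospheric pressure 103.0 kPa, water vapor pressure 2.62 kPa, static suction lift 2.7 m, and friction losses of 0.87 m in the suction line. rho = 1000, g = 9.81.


NPSHa = p_atm/(rho*g) - z_s - hf_s - p_vap/(rho*g).
p_atm/(rho*g) = 103.0*1000 / (1000*9.81) = 10.499 m.
p_vap/(rho*g) = 2.62*1000 / (1000*9.81) = 0.267 m.
NPSHa = 10.499 - 2.7 - 0.87 - 0.267
      = 6.66 m.

6.66


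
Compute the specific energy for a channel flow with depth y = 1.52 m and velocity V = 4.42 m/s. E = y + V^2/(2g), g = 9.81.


Specific energy E = y + V^2/(2g).
Velocity head = V^2/(2g) = 4.42^2 / (2*9.81) = 19.5364 / 19.62 = 0.9957 m.
E = 1.52 + 0.9957 = 2.5157 m.

2.5157


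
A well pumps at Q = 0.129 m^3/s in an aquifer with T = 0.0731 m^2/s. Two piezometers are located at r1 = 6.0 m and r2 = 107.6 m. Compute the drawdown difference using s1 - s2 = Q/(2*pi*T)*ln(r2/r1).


Thiem equation: s1 - s2 = Q/(2*pi*T) * ln(r2/r1).
ln(r2/r1) = ln(107.6/6.0) = 2.8867.
Q/(2*pi*T) = 0.129 / (2*pi*0.0731) = 0.129 / 0.4593 = 0.2809.
s1 - s2 = 0.2809 * 2.8867 = 0.8108 m.

0.8108


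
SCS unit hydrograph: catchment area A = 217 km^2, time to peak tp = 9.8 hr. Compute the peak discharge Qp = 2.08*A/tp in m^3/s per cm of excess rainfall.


SCS formula: Qp = 2.08 * A / tp.
Qp = 2.08 * 217 / 9.8
   = 451.36 / 9.8
   = 46.06 m^3/s per cm.

46.06


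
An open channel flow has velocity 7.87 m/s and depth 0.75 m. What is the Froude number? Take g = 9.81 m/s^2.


The Froude number is defined as Fr = V / sqrt(g*y).
g*y = 9.81 * 0.75 = 7.3575.
sqrt(g*y) = sqrt(7.3575) = 2.7125.
Fr = 7.87 / 2.7125 = 2.9014.

2.9014


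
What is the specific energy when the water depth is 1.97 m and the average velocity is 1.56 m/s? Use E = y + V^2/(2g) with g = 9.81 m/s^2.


Specific energy E = y + V^2/(2g).
Velocity head = V^2/(2g) = 1.56^2 / (2*9.81) = 2.4336 / 19.62 = 0.124 m.
E = 1.97 + 0.124 = 2.094 m.

2.094


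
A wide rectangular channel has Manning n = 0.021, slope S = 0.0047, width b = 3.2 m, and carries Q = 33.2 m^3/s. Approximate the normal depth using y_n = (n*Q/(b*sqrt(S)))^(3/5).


We use the wide-channel approximation y_n = (n*Q/(b*sqrt(S)))^(3/5).
sqrt(S) = sqrt(0.0047) = 0.068557.
Numerator: n*Q = 0.021 * 33.2 = 0.6972.
Denominator: b*sqrt(S) = 3.2 * 0.068557 = 0.219382.
arg = 3.178.
y_n = 3.178^(3/5) = 2.0012 m.

2.0012


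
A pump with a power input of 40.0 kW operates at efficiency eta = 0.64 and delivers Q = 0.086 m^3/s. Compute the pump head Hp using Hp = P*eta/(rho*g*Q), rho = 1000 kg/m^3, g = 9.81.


Pump head formula: Hp = P * eta / (rho * g * Q).
Numerator: P * eta = 40.0 * 1000 * 0.64 = 25600.0 W.
Denominator: rho * g * Q = 1000 * 9.81 * 0.086 = 843.66.
Hp = 25600.0 / 843.66 = 30.34 m.

30.34


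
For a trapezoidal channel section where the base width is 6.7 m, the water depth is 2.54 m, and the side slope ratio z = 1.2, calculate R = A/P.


For a trapezoidal section with side slope z:
A = (b + z*y)*y = (6.7 + 1.2*2.54)*2.54 = 24.76 m^2.
P = b + 2*y*sqrt(1 + z^2) = 6.7 + 2*2.54*sqrt(1 + 1.2^2) = 14.635 m.
R = A/P = 24.76 / 14.635 = 1.6918 m.

1.6918


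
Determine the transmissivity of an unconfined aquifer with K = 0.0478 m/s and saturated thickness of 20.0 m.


Transmissivity is defined as T = K * h.
T = 0.0478 * 20.0
  = 0.956 m^2/s.

0.956


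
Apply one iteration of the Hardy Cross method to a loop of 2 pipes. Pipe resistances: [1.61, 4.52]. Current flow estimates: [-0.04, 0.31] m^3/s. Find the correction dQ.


Numerator terms (r*Q*|Q|): 1.61*-0.04*|-0.04| = -0.0026; 4.52*0.31*|0.31| = 0.4344.
Sum of numerator = 0.4318.
Denominator terms (r*|Q|): 1.61*|-0.04| = 0.0644; 4.52*|0.31| = 1.4012.
2 * sum of denominator = 2 * 1.4656 = 2.9312.
dQ = -0.4318 / 2.9312 = -0.1473 m^3/s.

-0.1473


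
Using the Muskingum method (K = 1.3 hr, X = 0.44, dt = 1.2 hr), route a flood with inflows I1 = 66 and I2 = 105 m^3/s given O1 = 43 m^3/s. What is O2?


Muskingum coefficients:
denom = 2*K*(1-X) + dt = 2*1.3*(1-0.44) + 1.2 = 2.656.
C0 = (dt - 2*K*X)/denom = (1.2 - 2*1.3*0.44)/2.656 = 0.0211.
C1 = (dt + 2*K*X)/denom = (1.2 + 2*1.3*0.44)/2.656 = 0.8825.
C2 = (2*K*(1-X) - dt)/denom = 0.0964.
O2 = C0*I2 + C1*I1 + C2*O1
   = 0.0211*105 + 0.8825*66 + 0.0964*43
   = 64.61 m^3/s.

64.61


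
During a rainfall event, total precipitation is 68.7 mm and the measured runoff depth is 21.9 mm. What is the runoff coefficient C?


The runoff coefficient C = runoff depth / rainfall depth.
C = 21.9 / 68.7
  = 0.3188.

0.3188


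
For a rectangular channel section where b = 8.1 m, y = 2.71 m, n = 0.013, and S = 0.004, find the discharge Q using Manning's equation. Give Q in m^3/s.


For a rectangular channel, the cross-sectional area A = b * y = 8.1 * 2.71 = 21.95 m^2.
The wetted perimeter P = b + 2y = 8.1 + 2*2.71 = 13.52 m.
Hydraulic radius R = A/P = 21.95/13.52 = 1.6236 m.
Velocity V = (1/n)*R^(2/3)*S^(1/2) = (1/0.013)*1.6236^(2/3)*0.004^(1/2) = 6.7206 m/s.
Discharge Q = A * V = 21.95 * 6.7206 = 147.523 m^3/s.

147.523


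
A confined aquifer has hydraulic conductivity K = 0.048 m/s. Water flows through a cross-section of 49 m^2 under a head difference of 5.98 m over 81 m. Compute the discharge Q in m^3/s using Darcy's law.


Darcy's law: Q = K * A * i, where i = dh/L.
Hydraulic gradient i = 5.98 / 81 = 0.073827.
Q = 0.048 * 49 * 0.073827
  = 0.1736 m^3/s.

0.1736


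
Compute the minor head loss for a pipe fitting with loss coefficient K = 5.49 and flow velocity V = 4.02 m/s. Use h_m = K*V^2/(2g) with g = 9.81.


Minor loss formula: h_m = K * V^2/(2g).
V^2 = 4.02^2 = 16.1604.
V^2/(2g) = 16.1604 / 19.62 = 0.8237 m.
h_m = 5.49 * 0.8237 = 4.5219 m.

4.5219


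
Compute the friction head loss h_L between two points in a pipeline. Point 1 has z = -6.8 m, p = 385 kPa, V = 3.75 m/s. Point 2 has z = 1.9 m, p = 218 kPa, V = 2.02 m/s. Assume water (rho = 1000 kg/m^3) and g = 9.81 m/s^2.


Total head at each section: H = z + p/(rho*g) + V^2/(2g).
H1 = -6.8 + 385*1000/(1000*9.81) + 3.75^2/(2*9.81)
   = -6.8 + 39.246 + 0.7167
   = 33.162 m.
H2 = 1.9 + 218*1000/(1000*9.81) + 2.02^2/(2*9.81)
   = 1.9 + 22.222 + 0.208
   = 24.33 m.
h_L = H1 - H2 = 33.162 - 24.33 = 8.832 m.

8.832


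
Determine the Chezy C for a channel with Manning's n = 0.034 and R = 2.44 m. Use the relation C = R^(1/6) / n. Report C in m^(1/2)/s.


The Chezy coefficient relates to Manning's n through C = R^(1/6) / n.
R^(1/6) = 2.44^(1/6) = 1.160286.
C = 1.160286 / 0.034 = 34.13 m^(1/2)/s.

34.13


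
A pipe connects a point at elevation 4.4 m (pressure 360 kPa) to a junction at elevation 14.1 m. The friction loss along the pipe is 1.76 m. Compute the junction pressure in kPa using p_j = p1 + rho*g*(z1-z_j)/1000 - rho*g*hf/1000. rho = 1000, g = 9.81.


Junction pressure: p_j = p1 + rho*g*(z1 - z_j)/1000 - rho*g*hf/1000.
Elevation term = 1000*9.81*(4.4 - 14.1)/1000 = -95.157 kPa.
Friction term = 1000*9.81*1.76/1000 = 17.266 kPa.
p_j = 360 + -95.157 - 17.266 = 247.58 kPa.

247.58


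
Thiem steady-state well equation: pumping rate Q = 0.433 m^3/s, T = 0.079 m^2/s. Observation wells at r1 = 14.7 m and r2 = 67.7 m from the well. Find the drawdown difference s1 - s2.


Thiem equation: s1 - s2 = Q/(2*pi*T) * ln(r2/r1).
ln(r2/r1) = ln(67.7/14.7) = 1.5272.
Q/(2*pi*T) = 0.433 / (2*pi*0.079) = 0.433 / 0.4964 = 0.8723.
s1 - s2 = 0.8723 * 1.5272 = 1.3323 m.

1.3323


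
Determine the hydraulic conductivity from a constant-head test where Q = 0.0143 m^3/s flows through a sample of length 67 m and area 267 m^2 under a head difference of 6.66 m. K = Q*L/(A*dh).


From K = Q*L / (A*dh):
Numerator: Q*L = 0.0143 * 67 = 0.9581.
Denominator: A*dh = 267 * 6.66 = 1778.22.
K = 0.9581 / 1778.22 = 0.000539 m/s.

0.000539


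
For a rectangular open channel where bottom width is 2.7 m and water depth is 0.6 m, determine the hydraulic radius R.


For a rectangular section:
Flow area A = b * y = 2.7 * 0.6 = 1.62 m^2.
Wetted perimeter P = b + 2y = 2.7 + 2*0.6 = 3.9 m.
Hydraulic radius R = A/P = 1.62 / 3.9 = 0.4154 m.

0.4154


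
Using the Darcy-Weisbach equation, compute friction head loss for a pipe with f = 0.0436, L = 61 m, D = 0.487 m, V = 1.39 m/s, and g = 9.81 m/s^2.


Darcy-Weisbach equation: h_f = f * (L/D) * V^2/(2g).
f * L/D = 0.0436 * 61/0.487 = 5.4612.
V^2/(2g) = 1.39^2 / (2*9.81) = 1.9321 / 19.62 = 0.0985 m.
h_f = 5.4612 * 0.0985 = 0.538 m.

0.538


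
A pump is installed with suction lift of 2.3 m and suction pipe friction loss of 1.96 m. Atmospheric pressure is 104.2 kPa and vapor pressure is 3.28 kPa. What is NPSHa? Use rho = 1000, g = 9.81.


NPSHa = p_atm/(rho*g) - z_s - hf_s - p_vap/(rho*g).
p_atm/(rho*g) = 104.2*1000 / (1000*9.81) = 10.622 m.
p_vap/(rho*g) = 3.28*1000 / (1000*9.81) = 0.334 m.
NPSHa = 10.622 - 2.3 - 1.96 - 0.334
      = 6.03 m.

6.03


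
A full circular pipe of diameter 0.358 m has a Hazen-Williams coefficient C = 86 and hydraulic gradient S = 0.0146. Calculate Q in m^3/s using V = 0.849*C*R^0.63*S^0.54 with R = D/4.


For a full circular pipe, R = D/4 = 0.358/4 = 0.0895 m.
V = 0.849 * 86 * 0.0895^0.63 * 0.0146^0.54
  = 0.849 * 86 * 0.218599 * 0.102035
  = 1.6286 m/s.
Pipe area A = pi*D^2/4 = pi*0.358^2/4 = 0.1007 m^2.
Q = A * V = 0.1007 * 1.6286 = 0.1639 m^3/s.

0.1639


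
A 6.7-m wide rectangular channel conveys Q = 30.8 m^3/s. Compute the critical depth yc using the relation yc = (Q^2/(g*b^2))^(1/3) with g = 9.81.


Using yc = (Q^2 / (g * b^2))^(1/3):
Q^2 = 30.8^2 = 948.64.
g * b^2 = 9.81 * 6.7^2 = 9.81 * 44.89 = 440.37.
Q^2 / (g*b^2) = 948.64 / 440.37 = 2.1542.
yc = 2.1542^(1/3) = 1.2915 m.

1.2915


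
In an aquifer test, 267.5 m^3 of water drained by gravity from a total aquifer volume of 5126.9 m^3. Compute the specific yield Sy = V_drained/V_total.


Specific yield Sy = Volume drained / Total volume.
Sy = 267.5 / 5126.9
   = 0.0522.

0.0522


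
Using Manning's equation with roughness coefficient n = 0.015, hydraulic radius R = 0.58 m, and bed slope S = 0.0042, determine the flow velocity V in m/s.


Manning's equation gives V = (1/n) * R^(2/3) * S^(1/2).
First, compute R^(2/3) = 0.58^(2/3) = 0.6955.
Next, S^(1/2) = 0.0042^(1/2) = 0.064807.
Then 1/n = 1/0.015 = 66.67.
V = 66.67 * 0.6955 * 0.064807 = 3.0048 m/s.

3.0048


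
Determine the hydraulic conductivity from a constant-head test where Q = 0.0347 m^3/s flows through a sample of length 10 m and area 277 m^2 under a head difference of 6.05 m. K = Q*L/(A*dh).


From K = Q*L / (A*dh):
Numerator: Q*L = 0.0347 * 10 = 0.347.
Denominator: A*dh = 277 * 6.05 = 1675.85.
K = 0.347 / 1675.85 = 0.000207 m/s.

0.000207


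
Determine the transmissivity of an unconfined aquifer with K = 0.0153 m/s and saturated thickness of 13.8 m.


Transmissivity is defined as T = K * h.
T = 0.0153 * 13.8
  = 0.2111 m^2/s.

0.2111


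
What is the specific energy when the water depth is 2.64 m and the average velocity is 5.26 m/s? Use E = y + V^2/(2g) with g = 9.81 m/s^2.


Specific energy E = y + V^2/(2g).
Velocity head = V^2/(2g) = 5.26^2 / (2*9.81) = 27.6676 / 19.62 = 1.4102 m.
E = 2.64 + 1.4102 = 4.0502 m.

4.0502


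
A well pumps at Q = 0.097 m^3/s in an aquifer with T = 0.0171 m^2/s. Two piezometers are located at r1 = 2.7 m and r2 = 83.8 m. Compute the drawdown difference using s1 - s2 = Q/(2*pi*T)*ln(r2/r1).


Thiem equation: s1 - s2 = Q/(2*pi*T) * ln(r2/r1).
ln(r2/r1) = ln(83.8/2.7) = 3.4352.
Q/(2*pi*T) = 0.097 / (2*pi*0.0171) = 0.097 / 0.1074 = 0.9028.
s1 - s2 = 0.9028 * 3.4352 = 3.1013 m.

3.1013


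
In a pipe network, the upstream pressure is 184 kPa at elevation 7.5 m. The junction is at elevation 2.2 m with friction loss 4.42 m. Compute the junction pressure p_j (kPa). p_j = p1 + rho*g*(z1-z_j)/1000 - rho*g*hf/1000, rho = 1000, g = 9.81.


Junction pressure: p_j = p1 + rho*g*(z1 - z_j)/1000 - rho*g*hf/1000.
Elevation term = 1000*9.81*(7.5 - 2.2)/1000 = 51.993 kPa.
Friction term = 1000*9.81*4.42/1000 = 43.36 kPa.
p_j = 184 + 51.993 - 43.36 = 192.63 kPa.

192.63


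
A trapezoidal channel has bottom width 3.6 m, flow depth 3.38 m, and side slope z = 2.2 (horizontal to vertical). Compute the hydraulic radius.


For a trapezoidal section with side slope z:
A = (b + z*y)*y = (3.6 + 2.2*3.38)*3.38 = 37.302 m^2.
P = b + 2*y*sqrt(1 + z^2) = 3.6 + 2*3.38*sqrt(1 + 2.2^2) = 19.936 m.
R = A/P = 37.302 / 19.936 = 1.871 m.

1.871


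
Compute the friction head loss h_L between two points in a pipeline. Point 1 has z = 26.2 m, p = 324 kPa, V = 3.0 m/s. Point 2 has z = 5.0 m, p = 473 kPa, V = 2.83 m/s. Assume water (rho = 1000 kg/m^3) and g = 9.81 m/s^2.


Total head at each section: H = z + p/(rho*g) + V^2/(2g).
H1 = 26.2 + 324*1000/(1000*9.81) + 3.0^2/(2*9.81)
   = 26.2 + 33.028 + 0.4587
   = 59.686 m.
H2 = 5.0 + 473*1000/(1000*9.81) + 2.83^2/(2*9.81)
   = 5.0 + 48.216 + 0.4082
   = 53.624 m.
h_L = H1 - H2 = 59.686 - 53.624 = 6.062 m.

6.062


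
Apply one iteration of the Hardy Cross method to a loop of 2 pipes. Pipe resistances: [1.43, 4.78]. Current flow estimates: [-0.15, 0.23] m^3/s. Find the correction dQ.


Numerator terms (r*Q*|Q|): 1.43*-0.15*|-0.15| = -0.0322; 4.78*0.23*|0.23| = 0.2529.
Sum of numerator = 0.2207.
Denominator terms (r*|Q|): 1.43*|-0.15| = 0.2145; 4.78*|0.23| = 1.0994.
2 * sum of denominator = 2 * 1.3139 = 2.6278.
dQ = -0.2207 / 2.6278 = -0.084 m^3/s.

-0.084


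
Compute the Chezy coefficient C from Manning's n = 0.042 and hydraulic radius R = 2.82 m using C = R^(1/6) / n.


The Chezy coefficient relates to Manning's n through C = R^(1/6) / n.
R^(1/6) = 2.82^(1/6) = 1.188616.
C = 1.188616 / 0.042 = 28.3 m^(1/2)/s.

28.3


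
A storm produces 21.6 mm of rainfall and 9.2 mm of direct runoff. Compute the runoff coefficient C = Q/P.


The runoff coefficient C = runoff depth / rainfall depth.
C = 9.2 / 21.6
  = 0.4259.

0.4259


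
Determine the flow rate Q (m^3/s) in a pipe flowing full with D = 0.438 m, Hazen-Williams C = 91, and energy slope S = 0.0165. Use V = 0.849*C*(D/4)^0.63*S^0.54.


For a full circular pipe, R = D/4 = 0.438/4 = 0.1095 m.
V = 0.849 * 91 * 0.1095^0.63 * 0.0165^0.54
  = 0.849 * 91 * 0.248217 * 0.109004
  = 2.0904 m/s.
Pipe area A = pi*D^2/4 = pi*0.438^2/4 = 0.1507 m^2.
Q = A * V = 0.1507 * 2.0904 = 0.315 m^3/s.

0.315


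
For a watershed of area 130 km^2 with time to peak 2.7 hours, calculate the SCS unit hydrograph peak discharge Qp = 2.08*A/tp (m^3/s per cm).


SCS formula: Qp = 2.08 * A / tp.
Qp = 2.08 * 130 / 2.7
   = 270.4 / 2.7
   = 100.15 m^3/s per cm.

100.15


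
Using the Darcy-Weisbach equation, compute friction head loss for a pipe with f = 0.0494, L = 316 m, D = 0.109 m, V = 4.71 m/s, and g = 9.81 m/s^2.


Darcy-Weisbach equation: h_f = f * (L/D) * V^2/(2g).
f * L/D = 0.0494 * 316/0.109 = 143.2147.
V^2/(2g) = 4.71^2 / (2*9.81) = 22.1841 / 19.62 = 1.1307 m.
h_f = 143.2147 * 1.1307 = 161.931 m.

161.931


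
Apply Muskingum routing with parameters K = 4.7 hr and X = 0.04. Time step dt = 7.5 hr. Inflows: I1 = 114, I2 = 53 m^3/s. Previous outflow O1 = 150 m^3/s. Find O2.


Muskingum coefficients:
denom = 2*K*(1-X) + dt = 2*4.7*(1-0.04) + 7.5 = 16.524.
C0 = (dt - 2*K*X)/denom = (7.5 - 2*4.7*0.04)/16.524 = 0.4311.
C1 = (dt + 2*K*X)/denom = (7.5 + 2*4.7*0.04)/16.524 = 0.4766.
C2 = (2*K*(1-X) - dt)/denom = 0.0922.
O2 = C0*I2 + C1*I1 + C2*O1
   = 0.4311*53 + 0.4766*114 + 0.0922*150
   = 91.02 m^3/s.

91.02


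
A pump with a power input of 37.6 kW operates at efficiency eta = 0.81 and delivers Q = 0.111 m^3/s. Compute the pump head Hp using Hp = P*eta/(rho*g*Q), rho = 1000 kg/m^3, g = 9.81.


Pump head formula: Hp = P * eta / (rho * g * Q).
Numerator: P * eta = 37.6 * 1000 * 0.81 = 30456.0 W.
Denominator: rho * g * Q = 1000 * 9.81 * 0.111 = 1088.91.
Hp = 30456.0 / 1088.91 = 27.97 m.

27.97


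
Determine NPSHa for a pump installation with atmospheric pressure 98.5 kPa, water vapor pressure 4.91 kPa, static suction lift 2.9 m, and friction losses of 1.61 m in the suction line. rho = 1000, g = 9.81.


NPSHa = p_atm/(rho*g) - z_s - hf_s - p_vap/(rho*g).
p_atm/(rho*g) = 98.5*1000 / (1000*9.81) = 10.041 m.
p_vap/(rho*g) = 4.91*1000 / (1000*9.81) = 0.501 m.
NPSHa = 10.041 - 2.9 - 1.61 - 0.501
      = 5.03 m.

5.03


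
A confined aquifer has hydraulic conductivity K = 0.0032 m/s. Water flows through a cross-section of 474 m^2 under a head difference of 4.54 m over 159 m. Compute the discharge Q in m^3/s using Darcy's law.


Darcy's law: Q = K * A * i, where i = dh/L.
Hydraulic gradient i = 4.54 / 159 = 0.028553.
Q = 0.0032 * 474 * 0.028553
  = 0.0433 m^3/s.

0.0433


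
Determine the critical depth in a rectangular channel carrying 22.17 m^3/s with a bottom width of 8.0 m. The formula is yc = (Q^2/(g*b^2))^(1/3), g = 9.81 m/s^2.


Using yc = (Q^2 / (g * b^2))^(1/3):
Q^2 = 22.17^2 = 491.51.
g * b^2 = 9.81 * 8.0^2 = 9.81 * 64.0 = 627.84.
Q^2 / (g*b^2) = 491.51 / 627.84 = 0.7829.
yc = 0.7829^(1/3) = 0.9216 m.

0.9216


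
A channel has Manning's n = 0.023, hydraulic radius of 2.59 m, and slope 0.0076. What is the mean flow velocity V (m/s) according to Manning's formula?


Manning's equation gives V = (1/n) * R^(2/3) * S^(1/2).
First, compute R^(2/3) = 2.59^(2/3) = 1.886.
Next, S^(1/2) = 0.0076^(1/2) = 0.087178.
Then 1/n = 1/0.023 = 43.48.
V = 43.48 * 1.886 * 0.087178 = 7.1485 m/s.

7.1485


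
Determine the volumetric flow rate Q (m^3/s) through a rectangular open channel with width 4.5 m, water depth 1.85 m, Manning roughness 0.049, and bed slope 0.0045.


For a rectangular channel, the cross-sectional area A = b * y = 4.5 * 1.85 = 8.33 m^2.
The wetted perimeter P = b + 2y = 4.5 + 2*1.85 = 8.2 m.
Hydraulic radius R = A/P = 8.33/8.2 = 1.0152 m.
Velocity V = (1/n)*R^(2/3)*S^(1/2) = (1/0.049)*1.0152^(2/3)*0.0045^(1/2) = 1.3829 m/s.
Discharge Q = A * V = 8.33 * 1.3829 = 11.513 m^3/s.

11.513


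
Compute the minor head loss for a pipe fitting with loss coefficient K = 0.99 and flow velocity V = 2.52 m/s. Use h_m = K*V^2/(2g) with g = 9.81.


Minor loss formula: h_m = K * V^2/(2g).
V^2 = 2.52^2 = 6.3504.
V^2/(2g) = 6.3504 / 19.62 = 0.3237 m.
h_m = 0.99 * 0.3237 = 0.3204 m.

0.3204


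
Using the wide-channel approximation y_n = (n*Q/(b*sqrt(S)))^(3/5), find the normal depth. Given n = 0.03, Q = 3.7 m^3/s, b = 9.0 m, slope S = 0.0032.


We use the wide-channel approximation y_n = (n*Q/(b*sqrt(S)))^(3/5).
sqrt(S) = sqrt(0.0032) = 0.056569.
Numerator: n*Q = 0.03 * 3.7 = 0.111.
Denominator: b*sqrt(S) = 9.0 * 0.056569 = 0.509121.
arg = 0.218.
y_n = 0.218^(3/5) = 0.401 m.

0.401


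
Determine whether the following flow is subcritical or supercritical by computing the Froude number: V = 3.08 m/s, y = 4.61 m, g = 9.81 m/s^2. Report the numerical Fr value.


The Froude number is defined as Fr = V / sqrt(g*y).
g*y = 9.81 * 4.61 = 45.2241.
sqrt(g*y) = sqrt(45.2241) = 6.7249.
Fr = 3.08 / 6.7249 = 0.458.
Since Fr < 1, the flow is subcritical.

0.458


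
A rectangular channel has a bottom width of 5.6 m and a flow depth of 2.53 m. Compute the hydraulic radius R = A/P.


For a rectangular section:
Flow area A = b * y = 5.6 * 2.53 = 14.17 m^2.
Wetted perimeter P = b + 2y = 5.6 + 2*2.53 = 10.66 m.
Hydraulic radius R = A/P = 14.17 / 10.66 = 1.3291 m.

1.3291


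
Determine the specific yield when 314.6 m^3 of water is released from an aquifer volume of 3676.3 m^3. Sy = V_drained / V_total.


Specific yield Sy = Volume drained / Total volume.
Sy = 314.6 / 3676.3
   = 0.0856.

0.0856


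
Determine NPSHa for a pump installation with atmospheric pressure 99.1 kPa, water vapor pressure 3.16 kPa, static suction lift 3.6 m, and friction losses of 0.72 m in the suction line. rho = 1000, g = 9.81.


NPSHa = p_atm/(rho*g) - z_s - hf_s - p_vap/(rho*g).
p_atm/(rho*g) = 99.1*1000 / (1000*9.81) = 10.102 m.
p_vap/(rho*g) = 3.16*1000 / (1000*9.81) = 0.322 m.
NPSHa = 10.102 - 3.6 - 0.72 - 0.322
      = 5.46 m.

5.46


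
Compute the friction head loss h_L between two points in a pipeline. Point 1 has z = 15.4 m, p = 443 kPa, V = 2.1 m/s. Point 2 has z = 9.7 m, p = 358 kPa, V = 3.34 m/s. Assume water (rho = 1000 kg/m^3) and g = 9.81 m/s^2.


Total head at each section: H = z + p/(rho*g) + V^2/(2g).
H1 = 15.4 + 443*1000/(1000*9.81) + 2.1^2/(2*9.81)
   = 15.4 + 45.158 + 0.2248
   = 60.783 m.
H2 = 9.7 + 358*1000/(1000*9.81) + 3.34^2/(2*9.81)
   = 9.7 + 36.493 + 0.5686
   = 46.762 m.
h_L = H1 - H2 = 60.783 - 46.762 = 14.021 m.

14.021


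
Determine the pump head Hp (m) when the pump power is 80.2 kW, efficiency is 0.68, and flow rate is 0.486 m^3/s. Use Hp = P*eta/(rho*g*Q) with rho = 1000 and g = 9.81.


Pump head formula: Hp = P * eta / (rho * g * Q).
Numerator: P * eta = 80.2 * 1000 * 0.68 = 54536.0 W.
Denominator: rho * g * Q = 1000 * 9.81 * 0.486 = 4767.66.
Hp = 54536.0 / 4767.66 = 11.44 m.

11.44


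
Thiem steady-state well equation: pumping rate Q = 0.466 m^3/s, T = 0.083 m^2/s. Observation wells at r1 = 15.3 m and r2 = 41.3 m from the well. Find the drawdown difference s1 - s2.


Thiem equation: s1 - s2 = Q/(2*pi*T) * ln(r2/r1).
ln(r2/r1) = ln(41.3/15.3) = 0.993.
Q/(2*pi*T) = 0.466 / (2*pi*0.083) = 0.466 / 0.5215 = 0.8936.
s1 - s2 = 0.8936 * 0.993 = 0.8873 m.

0.8873


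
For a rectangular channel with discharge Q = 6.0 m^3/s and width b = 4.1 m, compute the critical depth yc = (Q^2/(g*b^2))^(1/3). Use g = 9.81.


Using yc = (Q^2 / (g * b^2))^(1/3):
Q^2 = 6.0^2 = 36.0.
g * b^2 = 9.81 * 4.1^2 = 9.81 * 16.81 = 164.91.
Q^2 / (g*b^2) = 36.0 / 164.91 = 0.2183.
yc = 0.2183^(1/3) = 0.6021 m.

0.6021


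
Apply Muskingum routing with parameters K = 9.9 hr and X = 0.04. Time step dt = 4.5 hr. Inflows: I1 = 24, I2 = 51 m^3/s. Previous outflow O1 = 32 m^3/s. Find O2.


Muskingum coefficients:
denom = 2*K*(1-X) + dt = 2*9.9*(1-0.04) + 4.5 = 23.508.
C0 = (dt - 2*K*X)/denom = (4.5 - 2*9.9*0.04)/23.508 = 0.1577.
C1 = (dt + 2*K*X)/denom = (4.5 + 2*9.9*0.04)/23.508 = 0.2251.
C2 = (2*K*(1-X) - dt)/denom = 0.6172.
O2 = C0*I2 + C1*I1 + C2*O1
   = 0.1577*51 + 0.2251*24 + 0.6172*32
   = 33.2 m^3/s.

33.2


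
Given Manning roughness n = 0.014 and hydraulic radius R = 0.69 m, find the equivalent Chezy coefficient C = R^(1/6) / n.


The Chezy coefficient relates to Manning's n through C = R^(1/6) / n.
R^(1/6) = 0.69^(1/6) = 0.94003.
C = 0.94003 / 0.014 = 67.14 m^(1/2)/s.

67.14


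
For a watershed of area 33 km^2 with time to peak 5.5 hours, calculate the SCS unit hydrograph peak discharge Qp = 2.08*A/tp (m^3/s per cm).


SCS formula: Qp = 2.08 * A / tp.
Qp = 2.08 * 33 / 5.5
   = 68.64 / 5.5
   = 12.48 m^3/s per cm.

12.48


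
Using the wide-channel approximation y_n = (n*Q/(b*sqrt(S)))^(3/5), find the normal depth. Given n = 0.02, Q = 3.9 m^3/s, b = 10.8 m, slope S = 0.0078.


We use the wide-channel approximation y_n = (n*Q/(b*sqrt(S)))^(3/5).
sqrt(S) = sqrt(0.0078) = 0.088318.
Numerator: n*Q = 0.02 * 3.9 = 0.078.
Denominator: b*sqrt(S) = 10.8 * 0.088318 = 0.953834.
arg = 0.0818.
y_n = 0.0818^(3/5) = 0.2226 m.

0.2226


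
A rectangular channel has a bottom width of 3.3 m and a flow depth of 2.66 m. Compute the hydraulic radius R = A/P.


For a rectangular section:
Flow area A = b * y = 3.3 * 2.66 = 8.78 m^2.
Wetted perimeter P = b + 2y = 3.3 + 2*2.66 = 8.62 m.
Hydraulic radius R = A/P = 8.78 / 8.62 = 1.0183 m.

1.0183


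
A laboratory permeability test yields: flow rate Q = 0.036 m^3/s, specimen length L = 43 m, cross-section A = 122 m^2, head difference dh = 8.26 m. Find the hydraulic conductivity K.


From K = Q*L / (A*dh):
Numerator: Q*L = 0.036 * 43 = 1.548.
Denominator: A*dh = 122 * 8.26 = 1007.72.
K = 1.548 / 1007.72 = 0.001536 m/s.

0.001536


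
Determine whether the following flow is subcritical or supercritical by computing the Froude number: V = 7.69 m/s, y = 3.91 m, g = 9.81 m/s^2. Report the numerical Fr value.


The Froude number is defined as Fr = V / sqrt(g*y).
g*y = 9.81 * 3.91 = 38.3571.
sqrt(g*y) = sqrt(38.3571) = 6.1933.
Fr = 7.69 / 6.1933 = 1.2417.
Since Fr > 1, the flow is supercritical.

1.2417


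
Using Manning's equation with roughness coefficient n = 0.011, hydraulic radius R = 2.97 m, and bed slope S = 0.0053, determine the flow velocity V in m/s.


Manning's equation gives V = (1/n) * R^(2/3) * S^(1/2).
First, compute R^(2/3) = 2.97^(2/3) = 2.0662.
Next, S^(1/2) = 0.0053^(1/2) = 0.072801.
Then 1/n = 1/0.011 = 90.91.
V = 90.91 * 2.0662 * 0.072801 = 13.6746 m/s.

13.6746


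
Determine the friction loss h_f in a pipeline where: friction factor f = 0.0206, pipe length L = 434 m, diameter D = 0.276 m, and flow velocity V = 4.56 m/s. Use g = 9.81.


Darcy-Weisbach equation: h_f = f * (L/D) * V^2/(2g).
f * L/D = 0.0206 * 434/0.276 = 32.3928.
V^2/(2g) = 4.56^2 / (2*9.81) = 20.7936 / 19.62 = 1.0598 m.
h_f = 32.3928 * 1.0598 = 34.33 m.

34.33


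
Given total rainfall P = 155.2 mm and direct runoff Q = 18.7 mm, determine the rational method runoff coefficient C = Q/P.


The runoff coefficient C = runoff depth / rainfall depth.
C = 18.7 / 155.2
  = 0.1205.

0.1205


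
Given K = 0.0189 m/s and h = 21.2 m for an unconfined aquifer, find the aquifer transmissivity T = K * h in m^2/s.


Transmissivity is defined as T = K * h.
T = 0.0189 * 21.2
  = 0.4007 m^2/s.

0.4007


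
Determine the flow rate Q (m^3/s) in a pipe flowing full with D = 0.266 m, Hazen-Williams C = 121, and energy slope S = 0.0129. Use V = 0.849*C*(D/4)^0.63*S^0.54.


For a full circular pipe, R = D/4 = 0.266/4 = 0.0665 m.
V = 0.849 * 121 * 0.0665^0.63 * 0.0129^0.54
  = 0.849 * 121 * 0.181292 * 0.095437
  = 1.7774 m/s.
Pipe area A = pi*D^2/4 = pi*0.266^2/4 = 0.0556 m^2.
Q = A * V = 0.0556 * 1.7774 = 0.0988 m^3/s.

0.0988


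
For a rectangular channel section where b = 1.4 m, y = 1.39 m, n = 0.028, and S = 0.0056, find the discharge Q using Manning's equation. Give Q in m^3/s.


For a rectangular channel, the cross-sectional area A = b * y = 1.4 * 1.39 = 1.95 m^2.
The wetted perimeter P = b + 2y = 1.4 + 2*1.39 = 4.18 m.
Hydraulic radius R = A/P = 1.95/4.18 = 0.4656 m.
Velocity V = (1/n)*R^(2/3)*S^(1/2) = (1/0.028)*0.4656^(2/3)*0.0056^(1/2) = 1.6054 m/s.
Discharge Q = A * V = 1.95 * 1.6054 = 3.124 m^3/s.

3.124


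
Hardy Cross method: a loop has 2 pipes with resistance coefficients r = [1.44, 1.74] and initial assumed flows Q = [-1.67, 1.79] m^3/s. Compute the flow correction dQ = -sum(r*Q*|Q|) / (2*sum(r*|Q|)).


Numerator terms (r*Q*|Q|): 1.44*-1.67*|-1.67| = -4.016; 1.74*1.79*|1.79| = 5.5751.
Sum of numerator = 1.5591.
Denominator terms (r*|Q|): 1.44*|-1.67| = 2.4048; 1.74*|1.79| = 3.1146.
2 * sum of denominator = 2 * 5.5194 = 11.0388.
dQ = -1.5591 / 11.0388 = -0.1412 m^3/s.

-0.1412


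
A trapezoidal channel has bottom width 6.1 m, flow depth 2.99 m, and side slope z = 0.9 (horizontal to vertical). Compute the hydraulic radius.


For a trapezoidal section with side slope z:
A = (b + z*y)*y = (6.1 + 0.9*2.99)*2.99 = 26.285 m^2.
P = b + 2*y*sqrt(1 + z^2) = 6.1 + 2*2.99*sqrt(1 + 0.9^2) = 14.145 m.
R = A/P = 26.285 / 14.145 = 1.8582 m.

1.8582


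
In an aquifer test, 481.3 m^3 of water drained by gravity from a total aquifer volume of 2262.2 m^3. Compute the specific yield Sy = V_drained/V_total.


Specific yield Sy = Volume drained / Total volume.
Sy = 481.3 / 2262.2
   = 0.2128.

0.2128


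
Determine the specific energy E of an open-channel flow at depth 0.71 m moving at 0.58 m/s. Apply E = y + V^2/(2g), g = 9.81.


Specific energy E = y + V^2/(2g).
Velocity head = V^2/(2g) = 0.58^2 / (2*9.81) = 0.3364 / 19.62 = 0.0171 m.
E = 0.71 + 0.0171 = 0.7271 m.

0.7271


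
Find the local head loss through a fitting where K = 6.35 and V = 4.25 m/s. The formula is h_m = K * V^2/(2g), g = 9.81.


Minor loss formula: h_m = K * V^2/(2g).
V^2 = 4.25^2 = 18.0625.
V^2/(2g) = 18.0625 / 19.62 = 0.9206 m.
h_m = 6.35 * 0.9206 = 5.8459 m.

5.8459


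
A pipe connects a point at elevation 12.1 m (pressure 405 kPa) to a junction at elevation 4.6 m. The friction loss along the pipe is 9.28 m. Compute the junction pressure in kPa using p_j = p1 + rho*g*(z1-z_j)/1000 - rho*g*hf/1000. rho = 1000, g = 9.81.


Junction pressure: p_j = p1 + rho*g*(z1 - z_j)/1000 - rho*g*hf/1000.
Elevation term = 1000*9.81*(12.1 - 4.6)/1000 = 73.575 kPa.
Friction term = 1000*9.81*9.28/1000 = 91.037 kPa.
p_j = 405 + 73.575 - 91.037 = 387.54 kPa.

387.54


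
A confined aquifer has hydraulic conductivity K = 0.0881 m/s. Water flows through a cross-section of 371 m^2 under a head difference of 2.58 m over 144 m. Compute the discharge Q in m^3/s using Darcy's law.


Darcy's law: Q = K * A * i, where i = dh/L.
Hydraulic gradient i = 2.58 / 144 = 0.017917.
Q = 0.0881 * 371 * 0.017917
  = 0.5856 m^3/s.

0.5856


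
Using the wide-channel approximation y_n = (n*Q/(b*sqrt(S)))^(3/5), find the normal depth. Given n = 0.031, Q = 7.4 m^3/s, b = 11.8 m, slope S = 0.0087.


We use the wide-channel approximation y_n = (n*Q/(b*sqrt(S)))^(3/5).
sqrt(S) = sqrt(0.0087) = 0.093274.
Numerator: n*Q = 0.031 * 7.4 = 0.2294.
Denominator: b*sqrt(S) = 11.8 * 0.093274 = 1.100633.
arg = 0.2084.
y_n = 0.2084^(3/5) = 0.3903 m.

0.3903


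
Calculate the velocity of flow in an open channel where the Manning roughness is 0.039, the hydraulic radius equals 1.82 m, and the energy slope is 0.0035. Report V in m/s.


Manning's equation gives V = (1/n) * R^(2/3) * S^(1/2).
First, compute R^(2/3) = 1.82^(2/3) = 1.4907.
Next, S^(1/2) = 0.0035^(1/2) = 0.059161.
Then 1/n = 1/0.039 = 25.64.
V = 25.64 * 1.4907 * 0.059161 = 2.2613 m/s.

2.2613


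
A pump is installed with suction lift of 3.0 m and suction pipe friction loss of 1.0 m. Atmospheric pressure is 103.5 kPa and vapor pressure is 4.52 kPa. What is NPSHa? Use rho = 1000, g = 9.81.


NPSHa = p_atm/(rho*g) - z_s - hf_s - p_vap/(rho*g).
p_atm/(rho*g) = 103.5*1000 / (1000*9.81) = 10.55 m.
p_vap/(rho*g) = 4.52*1000 / (1000*9.81) = 0.461 m.
NPSHa = 10.55 - 3.0 - 1.0 - 0.461
      = 6.09 m.

6.09


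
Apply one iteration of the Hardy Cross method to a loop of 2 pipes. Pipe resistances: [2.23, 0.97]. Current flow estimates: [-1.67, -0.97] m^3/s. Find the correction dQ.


Numerator terms (r*Q*|Q|): 2.23*-1.67*|-1.67| = -6.2192; 0.97*-0.97*|-0.97| = -0.9127.
Sum of numerator = -7.1319.
Denominator terms (r*|Q|): 2.23*|-1.67| = 3.7241; 0.97*|-0.97| = 0.9409.
2 * sum of denominator = 2 * 4.665 = 9.33.
dQ = --7.1319 / 9.33 = 0.7644 m^3/s.

0.7644


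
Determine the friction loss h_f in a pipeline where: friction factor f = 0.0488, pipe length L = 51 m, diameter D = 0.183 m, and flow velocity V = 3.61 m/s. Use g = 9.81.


Darcy-Weisbach equation: h_f = f * (L/D) * V^2/(2g).
f * L/D = 0.0488 * 51/0.183 = 13.6.
V^2/(2g) = 3.61^2 / (2*9.81) = 13.0321 / 19.62 = 0.6642 m.
h_f = 13.6 * 0.6642 = 9.033 m.

9.033


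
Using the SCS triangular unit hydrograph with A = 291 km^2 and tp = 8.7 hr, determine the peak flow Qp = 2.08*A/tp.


SCS formula: Qp = 2.08 * A / tp.
Qp = 2.08 * 291 / 8.7
   = 605.28 / 8.7
   = 69.57 m^3/s per cm.

69.57


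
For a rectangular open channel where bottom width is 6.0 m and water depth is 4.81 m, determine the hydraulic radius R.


For a rectangular section:
Flow area A = b * y = 6.0 * 4.81 = 28.86 m^2.
Wetted perimeter P = b + 2y = 6.0 + 2*4.81 = 15.62 m.
Hydraulic radius R = A/P = 28.86 / 15.62 = 1.8476 m.

1.8476


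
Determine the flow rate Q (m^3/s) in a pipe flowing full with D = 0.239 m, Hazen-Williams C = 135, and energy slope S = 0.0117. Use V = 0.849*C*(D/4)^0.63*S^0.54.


For a full circular pipe, R = D/4 = 0.239/4 = 0.0597 m.
V = 0.849 * 135 * 0.0597^0.63 * 0.0117^0.54
  = 0.849 * 135 * 0.16947 * 0.090536
  = 1.7585 m/s.
Pipe area A = pi*D^2/4 = pi*0.239^2/4 = 0.0449 m^2.
Q = A * V = 0.0449 * 1.7585 = 0.0789 m^3/s.

0.0789


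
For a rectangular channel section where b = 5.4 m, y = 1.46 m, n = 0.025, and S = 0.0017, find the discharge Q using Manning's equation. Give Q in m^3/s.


For a rectangular channel, the cross-sectional area A = b * y = 5.4 * 1.46 = 7.88 m^2.
The wetted perimeter P = b + 2y = 5.4 + 2*1.46 = 8.32 m.
Hydraulic radius R = A/P = 7.88/8.32 = 0.9476 m.
Velocity V = (1/n)*R^(2/3)*S^(1/2) = (1/0.025)*0.9476^(2/3)*0.0017^(1/2) = 1.5911 m/s.
Discharge Q = A * V = 7.88 * 1.5911 = 12.544 m^3/s.

12.544


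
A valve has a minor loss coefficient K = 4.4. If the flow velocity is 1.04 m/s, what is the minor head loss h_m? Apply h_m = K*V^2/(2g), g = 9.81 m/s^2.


Minor loss formula: h_m = K * V^2/(2g).
V^2 = 1.04^2 = 1.0816.
V^2/(2g) = 1.0816 / 19.62 = 0.0551 m.
h_m = 4.4 * 0.0551 = 0.2426 m.

0.2426


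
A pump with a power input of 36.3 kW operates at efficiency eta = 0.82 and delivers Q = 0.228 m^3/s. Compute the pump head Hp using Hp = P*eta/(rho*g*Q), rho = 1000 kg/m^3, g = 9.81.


Pump head formula: Hp = P * eta / (rho * g * Q).
Numerator: P * eta = 36.3 * 1000 * 0.82 = 29766.0 W.
Denominator: rho * g * Q = 1000 * 9.81 * 0.228 = 2236.68.
Hp = 29766.0 / 2236.68 = 13.31 m.

13.31


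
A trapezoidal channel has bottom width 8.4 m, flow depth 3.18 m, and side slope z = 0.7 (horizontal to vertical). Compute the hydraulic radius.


For a trapezoidal section with side slope z:
A = (b + z*y)*y = (8.4 + 0.7*3.18)*3.18 = 33.791 m^2.
P = b + 2*y*sqrt(1 + z^2) = 8.4 + 2*3.18*sqrt(1 + 0.7^2) = 16.163 m.
R = A/P = 33.791 / 16.163 = 2.0906 m.

2.0906


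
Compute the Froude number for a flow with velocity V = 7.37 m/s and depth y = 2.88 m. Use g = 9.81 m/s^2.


The Froude number is defined as Fr = V / sqrt(g*y).
g*y = 9.81 * 2.88 = 28.2528.
sqrt(g*y) = sqrt(28.2528) = 5.3153.
Fr = 7.37 / 5.3153 = 1.3866.

1.3866


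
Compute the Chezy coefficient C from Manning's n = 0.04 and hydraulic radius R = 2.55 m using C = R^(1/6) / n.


The Chezy coefficient relates to Manning's n through C = R^(1/6) / n.
R^(1/6) = 2.55^(1/6) = 1.168844.
C = 1.168844 / 0.04 = 29.22 m^(1/2)/s.

29.22


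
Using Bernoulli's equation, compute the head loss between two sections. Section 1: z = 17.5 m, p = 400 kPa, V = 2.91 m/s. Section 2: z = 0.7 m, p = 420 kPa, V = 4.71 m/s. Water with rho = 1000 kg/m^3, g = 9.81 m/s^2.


Total head at each section: H = z + p/(rho*g) + V^2/(2g).
H1 = 17.5 + 400*1000/(1000*9.81) + 2.91^2/(2*9.81)
   = 17.5 + 40.775 + 0.4316
   = 58.706 m.
H2 = 0.7 + 420*1000/(1000*9.81) + 4.71^2/(2*9.81)
   = 0.7 + 42.813 + 1.1307
   = 44.644 m.
h_L = H1 - H2 = 58.706 - 44.644 = 14.062 m.

14.062


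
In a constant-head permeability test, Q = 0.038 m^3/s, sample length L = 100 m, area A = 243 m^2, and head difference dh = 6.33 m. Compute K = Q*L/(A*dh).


From K = Q*L / (A*dh):
Numerator: Q*L = 0.038 * 100 = 3.8.
Denominator: A*dh = 243 * 6.33 = 1538.19.
K = 3.8 / 1538.19 = 0.00247 m/s.

0.00247


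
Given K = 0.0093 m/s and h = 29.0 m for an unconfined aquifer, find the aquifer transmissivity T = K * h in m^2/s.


Transmissivity is defined as T = K * h.
T = 0.0093 * 29.0
  = 0.2697 m^2/s.

0.2697


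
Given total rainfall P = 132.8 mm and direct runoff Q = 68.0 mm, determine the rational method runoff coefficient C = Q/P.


The runoff coefficient C = runoff depth / rainfall depth.
C = 68.0 / 132.8
  = 0.512.

0.512


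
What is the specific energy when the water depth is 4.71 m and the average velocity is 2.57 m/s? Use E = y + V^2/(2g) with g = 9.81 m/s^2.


Specific energy E = y + V^2/(2g).
Velocity head = V^2/(2g) = 2.57^2 / (2*9.81) = 6.6049 / 19.62 = 0.3366 m.
E = 4.71 + 0.3366 = 5.0466 m.

5.0466


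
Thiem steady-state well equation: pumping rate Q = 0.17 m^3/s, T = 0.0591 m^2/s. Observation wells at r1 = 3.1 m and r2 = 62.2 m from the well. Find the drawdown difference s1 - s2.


Thiem equation: s1 - s2 = Q/(2*pi*T) * ln(r2/r1).
ln(r2/r1) = ln(62.2/3.1) = 2.999.
Q/(2*pi*T) = 0.17 / (2*pi*0.0591) = 0.17 / 0.3713 = 0.4578.
s1 - s2 = 0.4578 * 2.999 = 1.3729 m.

1.3729
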